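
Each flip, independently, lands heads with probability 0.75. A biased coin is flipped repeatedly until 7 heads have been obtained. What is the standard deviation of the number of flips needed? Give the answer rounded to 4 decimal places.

Y = total flips until the seventh success; negative binomial with r=7, p=0.75.
SD(Y) = √[r(1−p)/p²] = √(3.111111) = 1.763834

1.7638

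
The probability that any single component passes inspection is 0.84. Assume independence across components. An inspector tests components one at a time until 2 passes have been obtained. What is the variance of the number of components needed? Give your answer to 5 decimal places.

Y = total components until the second success; negative binomial with r=2, p=0.84.
Var(Y) = r(1−p)/p² = 2·0.16 / 0.84² = 0.4535147

0.45351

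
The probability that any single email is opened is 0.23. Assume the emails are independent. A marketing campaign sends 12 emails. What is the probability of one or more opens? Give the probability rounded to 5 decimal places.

P(at least one) = 1 − P(none) = 1 − (1 − 0.23)^12
= 1 − 0.0434399 = 0.9565601

0.95656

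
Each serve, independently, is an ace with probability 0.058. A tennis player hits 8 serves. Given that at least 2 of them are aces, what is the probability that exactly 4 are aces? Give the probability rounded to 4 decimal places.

0.0084

X ~ Binomial(8, 0.058). Want P(X=4 | X≥2) = P(X=4) / P(X≥2).
P(X=4) = C(8,4)·0.058^4·0.942^4 = 0.000624
P(X≥2) = 1 − 0.620022 − 0.305404 = 0.074574
Ratio = 0.000624 / 0.074574 = 0.008364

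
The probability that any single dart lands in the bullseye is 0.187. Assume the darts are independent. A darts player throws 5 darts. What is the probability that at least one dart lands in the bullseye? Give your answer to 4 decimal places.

P(at least one) = 1 − P(none) = 1 − (1 − 0.187)^5
= 1 − 0.355183 = 0.644817

0.6448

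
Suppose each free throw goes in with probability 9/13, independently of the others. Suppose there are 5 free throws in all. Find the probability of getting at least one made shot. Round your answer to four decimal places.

P(at least one) = 1 − P(none) = 1 − (1 − 0.692308)^5
= 1 − 0.002758 = 0.997242

0.9972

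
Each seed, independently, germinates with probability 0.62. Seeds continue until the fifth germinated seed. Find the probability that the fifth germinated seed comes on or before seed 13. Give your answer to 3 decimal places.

0.977

Finishing within 13 seeds ⇔ at least 5 successes in the first 13. With X ~ Binomial(13, 0.62), P(Y ≤ 13) = 1 − P(X ≤ 4).
  k=0: C(13,0)·0.62^0·0.38^13 = 0.00000
  k=1: C(13,1)·0.62^1·0.38^12 = 0.00007
  k=2: C(13,2)·0.62^2·0.38^11 = 0.00072
  k=3: C(13,3)·0.62^3·0.38^10 = 0.00428
  k=4: C(13,4)·0.62^4·0.38^9 = 0.01746
1 − 0.02253 = 0.97747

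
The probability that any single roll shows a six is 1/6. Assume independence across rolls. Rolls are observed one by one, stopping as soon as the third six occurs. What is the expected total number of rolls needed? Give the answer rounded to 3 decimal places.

Y = total rolls until the third success; negative binomial with r=3, p=0.166667.
E[Y] = r / p = 3 / 0.166667 = 18.00000

18.000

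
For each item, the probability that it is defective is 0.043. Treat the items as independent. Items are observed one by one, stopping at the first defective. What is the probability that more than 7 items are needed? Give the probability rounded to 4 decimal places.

Y = number of items to the first success; geometric, p = 0.043.
P(Y > 7) = P(first 7 all fail) = (1−p)^7 = 0.735163

0.7352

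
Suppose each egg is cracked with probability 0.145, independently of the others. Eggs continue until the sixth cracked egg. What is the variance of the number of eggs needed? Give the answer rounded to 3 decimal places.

243.995

Y = total eggs until the sixth success; negative binomial with r=6, p=0.145.
Var(Y) = r(1−p)/p² = 6·0.855 / 0.145² = 243.99524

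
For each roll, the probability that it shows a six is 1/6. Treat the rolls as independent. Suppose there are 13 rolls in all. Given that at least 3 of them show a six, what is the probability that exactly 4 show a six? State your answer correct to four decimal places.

0.2875

X ~ Binomial(13, 0.166667). Want P(X=4 | X≥3) = P(X=4) / P(X≥3).
P(X=4) = C(13,4)·0.166667^4·0.833333^9 = 0.106923
P(X≥3) = 1 − 0.093464 − 0.243006 − 0.291607 = 0.371923
Ratio = 0.106923 / 0.371923 = 0.287486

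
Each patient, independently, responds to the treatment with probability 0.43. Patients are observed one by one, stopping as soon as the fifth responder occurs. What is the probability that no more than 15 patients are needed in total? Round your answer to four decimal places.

0.8454

Finishing within 15 patients ⇔ at least 5 successes in the first 15. With X ~ Binomial(15, 0.43), P(Y ≤ 15) = 1 − P(X ≤ 4).
  k=0: C(15,0)·0.43^0·0.57^15 = 0.000218
  k=1: C(15,1)·0.43^1·0.57^14 = 0.002465
  k=2: C(15,2)·0.43^2·0.57^13 = 0.013017
  k=3: C(15,3)·0.43^3·0.57^12 = 0.042552
  k=4: C(15,4)·0.43^4·0.57^11 = 0.096301
1 − 0.154552 = 0.845448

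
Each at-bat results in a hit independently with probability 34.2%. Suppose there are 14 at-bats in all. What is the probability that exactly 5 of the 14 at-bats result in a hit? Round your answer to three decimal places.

0.217

X ~ Binomial(n=14, p=0.342).
P(X=5) = C(14,5) · p^5 · (1−p)^9
= 2002 · 0.0046788 · 0.023122 = 0.21658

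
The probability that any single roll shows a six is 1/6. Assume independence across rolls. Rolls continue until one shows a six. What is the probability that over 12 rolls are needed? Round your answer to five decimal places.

Y = number of rolls to the first success; geometric, p = 0.166667.
P(Y > 12) = P(first 12 all fail) = (1−p)^12 = 0.1121567

0.11216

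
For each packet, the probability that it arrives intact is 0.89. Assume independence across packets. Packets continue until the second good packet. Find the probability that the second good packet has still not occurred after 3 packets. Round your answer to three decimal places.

Needing more than 3 packets ⇔ fewer than 2 successes in the first 3. With X ~ Binomial(3, 0.89), P(Y > 3) = P(X ≤ 1).
  k=0: C(3,0)·0.89^0·0.11^3 = 0.00133
  k=1: C(3,1)·0.89^1·0.11^2 = 0.03231
P(X ≤ 1) = 0.03364

0.034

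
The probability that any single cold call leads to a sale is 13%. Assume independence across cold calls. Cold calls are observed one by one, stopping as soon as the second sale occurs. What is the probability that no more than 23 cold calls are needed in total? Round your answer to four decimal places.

Finishing within 23 cold calls ⇔ at least 2 successes in the first 23. With X ~ Binomial(23, 0.13), P(Y ≤ 23) = 1 − P(X ≤ 1).
  k=0: C(23,0)·0.13^0·0.87^23 = 0.040639
  k=1: C(23,1)·0.13^1·0.87^22 = 0.139667
1 − 0.180306 = 0.819694

0.8197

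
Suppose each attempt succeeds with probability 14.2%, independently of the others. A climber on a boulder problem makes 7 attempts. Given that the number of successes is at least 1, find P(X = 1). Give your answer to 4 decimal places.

0.6030

X ~ Binomial(7, 0.142). Want P(X=1 | X≥1) = P(X=1) / P(X≥1).
P(X=1) = C(7,1)·0.142^1·0.858^6 = 0.396561
P(X≥1) = 1 − 0.342303 = 0.657697
Ratio = 0.396561 / 0.657697 = 0.602954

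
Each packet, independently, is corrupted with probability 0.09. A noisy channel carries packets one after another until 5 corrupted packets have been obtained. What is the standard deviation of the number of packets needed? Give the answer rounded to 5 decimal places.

Y = total packets until the fifth success; negative binomial with r=5, p=0.09.
SD(Y) = √[r(1−p)/p²] = √(561.7283951) = 23.7008100

23.70081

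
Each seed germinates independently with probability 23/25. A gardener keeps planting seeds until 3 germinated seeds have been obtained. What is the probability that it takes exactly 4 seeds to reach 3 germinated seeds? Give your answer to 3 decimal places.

Y = trial on which the third success occurs; negative binomial, r=3, p=0.92.
P(Y=4) = C(3,2) · p^3 · (1−p)^1
= 3 · 0.77869 · 0.08 = 0.18689

0.187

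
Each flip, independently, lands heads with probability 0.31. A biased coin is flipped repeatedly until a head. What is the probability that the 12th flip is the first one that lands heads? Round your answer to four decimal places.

0.0052

Geometric (trials to first success), p = 0.31.
P(Y = 12) = (1−p)^11 · p = 0.016879 · 0.31 = 0.005232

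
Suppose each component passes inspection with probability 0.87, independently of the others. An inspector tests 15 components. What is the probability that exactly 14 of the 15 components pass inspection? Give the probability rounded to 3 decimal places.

0.278

X ~ Binomial(n=15, p=0.87).
P(X=14) = C(15,14) · p^14 · (1−p)^1
= 15 · 0.14232 · 0.13 = 0.27753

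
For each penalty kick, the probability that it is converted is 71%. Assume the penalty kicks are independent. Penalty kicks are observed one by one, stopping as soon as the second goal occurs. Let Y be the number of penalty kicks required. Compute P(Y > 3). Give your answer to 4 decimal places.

Needing more than 3 penalty kicks ⇔ fewer than 2 successes in the first 3. With X ~ Binomial(3, 0.71), P(Y > 3) = P(X ≤ 1).
  k=0: C(3,0)·0.71^0·0.29^3 = 0.024389
  k=1: C(3,1)·0.71^1·0.29^2 = 0.179133
P(X ≤ 1) = 0.203522

0.2035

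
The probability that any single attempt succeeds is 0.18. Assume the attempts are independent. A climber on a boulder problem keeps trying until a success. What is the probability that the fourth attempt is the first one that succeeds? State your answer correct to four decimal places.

0.0992

Geometric (trials to first success), p = 0.18.
P(Y = 4) = (1−p)^3 · p = 0.55137 · 0.18 = 0.099246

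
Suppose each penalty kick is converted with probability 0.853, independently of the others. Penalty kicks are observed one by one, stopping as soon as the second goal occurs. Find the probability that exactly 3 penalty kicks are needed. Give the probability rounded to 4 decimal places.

Y = trial on which the second success occurs; negative binomial, r=2, p=0.853.
P(Y=3) = C(2,1) · p^2 · (1−p)^1
= 2 · 0.72761 · 0.147 = 0.213917

0.2139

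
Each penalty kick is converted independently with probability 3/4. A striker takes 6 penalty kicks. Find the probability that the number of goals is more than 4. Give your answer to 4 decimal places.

0.5339

X ~ Binomial(6, 0.75); P(X ≥ 5) = Σ C(6,k) p^k (1−p)^(6−k) over k:
  k=5: C(6,5)·0.75^5·0.25^1 = 0.355957
  k=6: C(6,6)·0.75^6·0.25^0 = 0.177979
Total = 0.533936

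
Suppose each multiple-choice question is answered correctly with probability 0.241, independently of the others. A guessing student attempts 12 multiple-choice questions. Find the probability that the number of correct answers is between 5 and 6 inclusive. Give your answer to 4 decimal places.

0.1280

X ~ Binomial(12, 0.241); P(5 ≤ X ≤ 6) = Σ C(12,k) p^k (1−p)^(12−k) over k:
  k=5: C(12,5)·0.241^5·0.759^7 = 0.093434
  k=6: C(12,6)·0.241^6·0.759^6 = 0.034612
Total = 0.128045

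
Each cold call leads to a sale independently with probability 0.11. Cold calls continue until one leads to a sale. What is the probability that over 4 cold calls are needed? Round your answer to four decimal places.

Y = number of cold calls to the first success; geometric, p = 0.11.
P(Y > 4) = P(first 4 all fail) = (1−p)^4 = 0.627422

0.6274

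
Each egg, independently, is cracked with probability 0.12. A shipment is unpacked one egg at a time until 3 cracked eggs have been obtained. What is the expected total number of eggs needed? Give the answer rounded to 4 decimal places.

25.0000

Y = total eggs until the third success; negative binomial with r=3, p=0.12.
E[Y] = r / p = 3 / 0.12 = 25.000000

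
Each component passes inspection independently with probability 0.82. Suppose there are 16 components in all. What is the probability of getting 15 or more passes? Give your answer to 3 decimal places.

0.189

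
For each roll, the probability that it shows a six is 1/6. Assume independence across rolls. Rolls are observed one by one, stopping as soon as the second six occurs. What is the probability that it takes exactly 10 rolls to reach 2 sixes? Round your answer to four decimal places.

0.0581

Y = trial on which the second success occurs; negative binomial, r=2, p=0.166667.
P(Y=10) = C(9,1) · p^2 · (1−p)^8
= 9 · 0.027778 · 0.23257 = 0.058142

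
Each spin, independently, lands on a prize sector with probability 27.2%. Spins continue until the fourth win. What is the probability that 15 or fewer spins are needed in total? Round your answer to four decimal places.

Finishing within 15 spins ⇔ at least 4 successes in the first 15. With X ~ Binomial(15, 0.272), P(Y ≤ 15) = 1 − P(X ≤ 3).
  k=0: C(15,0)·0.272^0·0.728^15 = 0.008550
  k=1: C(15,1)·0.272^1·0.728^14 = 0.047918
  k=2: C(15,2)·0.272^2·0.728^13 = 0.125324
  k=3: C(15,3)·0.272^3·0.728^12 = 0.202906
1 − 0.384698 = 0.615302

0.6153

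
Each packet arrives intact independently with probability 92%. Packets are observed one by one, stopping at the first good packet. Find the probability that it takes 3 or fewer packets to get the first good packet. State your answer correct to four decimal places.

0.9995

Y = number of packets to the first success; geometric, p = 0.92.
P(Y ≤ 3) = 1 − (1−p)^3 = 1 − 0.000512 = 0.999488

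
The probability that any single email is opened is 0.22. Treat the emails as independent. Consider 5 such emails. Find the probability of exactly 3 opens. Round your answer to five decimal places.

0.06478

X ~ Binomial(n=5, p=0.22).
P(X=3) = C(5,3) · p^3 · (1−p)^2
= 10 · 0.010648 · 0.6084 = 0.0647824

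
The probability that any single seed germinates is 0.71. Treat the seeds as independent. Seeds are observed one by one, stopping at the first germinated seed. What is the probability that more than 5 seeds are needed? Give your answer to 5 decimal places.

Y = number of seeds to the first success; geometric, p = 0.71.
P(Y > 5) = P(first 5 all fail) = (1−p)^5 = 0.0020511

0.00205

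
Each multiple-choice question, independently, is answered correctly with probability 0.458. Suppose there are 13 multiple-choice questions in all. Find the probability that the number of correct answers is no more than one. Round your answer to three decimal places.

0.004

X ~ Binomial(13, 0.458); P(X ≤ 1) = Σ C(13,k) p^k (1−p)^(13−k) over k:
  k=0: C(13,0)·0.458^0·0.542^13 = 0.00035
  k=1: C(13,1)·0.458^1·0.542^12 = 0.00383
Total = 0.00417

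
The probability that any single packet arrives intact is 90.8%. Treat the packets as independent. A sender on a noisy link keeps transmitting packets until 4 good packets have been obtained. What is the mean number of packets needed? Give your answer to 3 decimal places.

4.405

Y = total packets until the fourth success; negative binomial with r=4, p=0.908.
E[Y] = r / p = 4 / 0.908 = 4.40529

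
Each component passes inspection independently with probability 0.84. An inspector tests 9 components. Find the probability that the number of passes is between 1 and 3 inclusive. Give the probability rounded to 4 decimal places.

X ~ Binomial(9, 0.84); P(1 ≤ X ≤ 3) = Σ C(9,k) p^k (1−p)^(9−k) over k:
  k=1: C(9,1)·0.84^1·0.16^8 = 0.000003
  k=2: C(9,2)·0.84^2·0.16^7 = 0.000068
  k=3: C(9,3)·0.84^3·0.16^6 = 0.000835
Total = 0.000907

0.0009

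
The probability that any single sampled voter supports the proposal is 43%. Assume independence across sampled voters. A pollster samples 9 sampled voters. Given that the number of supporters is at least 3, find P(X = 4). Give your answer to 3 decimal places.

0.316

X ~ Binomial(9, 0.43). Want P(X=4 | X≥3) = P(X=4) / P(X≥3).
P(X=4) = C(9,4)·0.43^4·0.57^5 = 0.25919
P(X≥3) = 1 − 0.00635 − 0.04312 − 0.13013 = 0.82040
Ratio = 0.25919 / 0.82040 = 0.31593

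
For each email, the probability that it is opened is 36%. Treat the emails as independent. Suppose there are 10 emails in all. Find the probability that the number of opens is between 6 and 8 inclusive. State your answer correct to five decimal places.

X ~ Binomial(10, 0.36); P(6 ≤ X ≤ 8) = Σ C(10,k) p^k (1−p)^(10−k) over k:
  k=6: C(10,6)·0.36^6·0.64^4 = 0.0766927
  k=7: C(10,7)·0.36^7·0.64^3 = 0.0246512
  k=8: C(10,8)·0.36^8·0.64^2 = 0.0051999
Total = 0.1065438

0.10654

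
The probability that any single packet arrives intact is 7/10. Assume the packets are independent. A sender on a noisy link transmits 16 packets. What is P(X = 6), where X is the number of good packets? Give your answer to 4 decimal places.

0.0056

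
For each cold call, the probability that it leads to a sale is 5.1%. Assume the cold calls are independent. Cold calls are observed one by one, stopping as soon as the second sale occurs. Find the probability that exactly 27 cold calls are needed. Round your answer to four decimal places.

0.0183

Y = trial on which the second success occurs; negative binomial, r=2, p=0.051.
P(Y=27) = C(26,1) · p^2 · (1−p)^25
= 26 · 0.002601 · 0.27018 = 0.018271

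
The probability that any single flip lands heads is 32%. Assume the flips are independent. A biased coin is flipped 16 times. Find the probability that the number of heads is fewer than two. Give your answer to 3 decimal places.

0.018

X ~ Binomial(16, 0.32); P(X ≤ 1) = Σ C(16,k) p^k (1−p)^(16−k) over k:
  k=0: C(16,0)·0.32^0·0.68^16 = 0.00209
  k=1: C(16,1)·0.32^1·0.68^15 = 0.01574
Total = 0.01783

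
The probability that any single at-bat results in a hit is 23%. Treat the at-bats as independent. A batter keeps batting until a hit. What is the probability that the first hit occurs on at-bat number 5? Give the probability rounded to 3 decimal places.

Geometric (trials to first success), p = 0.23.
P(Y = 5) = (1−p)^4 · p = 0.35153 · 0.23 = 0.08085

0.081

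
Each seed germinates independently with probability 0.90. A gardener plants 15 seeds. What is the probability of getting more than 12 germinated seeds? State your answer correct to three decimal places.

0.816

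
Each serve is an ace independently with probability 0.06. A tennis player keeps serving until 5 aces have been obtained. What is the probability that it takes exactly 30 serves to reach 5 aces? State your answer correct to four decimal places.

0.0039

Y = trial on which the fifth success occurs; negative binomial, r=5, p=0.06.
P(Y=30) = C(29,4) · p^5 · (1−p)^25
= 23751 · 7.776e-07 · 0.21291 = 0.003932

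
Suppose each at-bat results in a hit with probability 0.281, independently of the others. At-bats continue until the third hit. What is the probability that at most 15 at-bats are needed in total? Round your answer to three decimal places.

0.838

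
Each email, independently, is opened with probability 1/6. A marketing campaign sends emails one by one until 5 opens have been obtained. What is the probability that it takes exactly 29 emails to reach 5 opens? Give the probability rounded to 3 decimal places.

0.033

Y = trial on which the fifth success occurs; negative binomial, r=5, p=0.166667.
P(Y=29) = C(28,4) · p^5 · (1−p)^24
= 20475 · 0.0001286 · 0.012579 = 0.03312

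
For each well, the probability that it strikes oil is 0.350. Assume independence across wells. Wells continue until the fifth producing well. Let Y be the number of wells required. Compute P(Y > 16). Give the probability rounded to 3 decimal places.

Needing more than 16 wells ⇔ fewer than 5 successes in the first 16. With X ~ Binomial(16, 0.35), P(Y > 16) = P(X ≤ 4).
  k=0: C(16,0)·0.35^0·0.65^16 = 0.00102
  k=1: C(16,1)·0.35^1·0.65^15 = 0.00875
  k=2: C(16,2)·0.35^2·0.65^14 = 0.03533
  k=3: C(16,3)·0.35^3·0.65^13 = 0.08877
  k=4: C(16,4)·0.35^4·0.65^12 = 0.15535
P(X ≤ 4) = 0.28921

0.289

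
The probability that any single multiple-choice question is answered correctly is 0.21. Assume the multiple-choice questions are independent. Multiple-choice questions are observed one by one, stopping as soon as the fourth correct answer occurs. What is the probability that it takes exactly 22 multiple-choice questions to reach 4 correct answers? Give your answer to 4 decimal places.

Y = trial on which the fourth success occurs; negative binomial, r=4, p=0.21.
P(Y=22) = C(21,3) · p^4 · (1−p)^18
= 1330 · 0.0019448 · 0.014364 = 0.037155

0.0372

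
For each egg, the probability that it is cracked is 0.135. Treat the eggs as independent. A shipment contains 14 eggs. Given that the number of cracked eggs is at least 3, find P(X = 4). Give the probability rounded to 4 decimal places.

X ~ Binomial(14, 0.135). Want P(X=4 | X≥3) = P(X=4) / P(X≥3).
P(X=4) = C(14,4)·0.135^4·0.865^10 = 0.077970
P(X≥3) = 1 − 0.131288 − 0.286861 − 0.291006 = 0.290845
Ratio = 0.077970 / 0.290845 = 0.268083

0.2681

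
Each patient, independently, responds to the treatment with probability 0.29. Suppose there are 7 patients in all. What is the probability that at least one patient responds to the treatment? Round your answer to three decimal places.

0.909

P(at least one) = 1 − P(none) = 1 − (1 − 0.29)^7
= 1 − 0.09095 = 0.90905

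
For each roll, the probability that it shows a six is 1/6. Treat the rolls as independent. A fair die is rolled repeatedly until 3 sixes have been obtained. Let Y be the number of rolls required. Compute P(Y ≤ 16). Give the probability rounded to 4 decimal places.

Finishing within 16 rolls ⇔ at least 3 successes in the first 16. With X ~ Binomial(16, 0.166667), P(Y ≤ 16) = 1 − P(X ≤ 2).
  k=0: C(16,0)·0.166667^0·0.833333^16 = 0.054088
  k=1: C(16,1)·0.166667^1·0.833333^15 = 0.173081
  k=2: C(16,2)·0.166667^2·0.833333^14 = 0.259622
1 − 0.486791 = 0.513209

0.5132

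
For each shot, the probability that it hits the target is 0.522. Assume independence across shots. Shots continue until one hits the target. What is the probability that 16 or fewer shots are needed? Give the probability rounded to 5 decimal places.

0.99999

Y = number of shots to the first success; geometric, p = 0.522.
P(Y ≤ 16) = 1 − (1−p)^16 = 1 − 0.0000074 = 0.9999926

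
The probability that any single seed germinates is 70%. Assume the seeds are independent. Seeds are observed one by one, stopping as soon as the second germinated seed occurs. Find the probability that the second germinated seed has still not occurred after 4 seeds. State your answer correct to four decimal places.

0.0837

Needing more than 4 seeds ⇔ fewer than 2 successes in the first 4. With X ~ Binomial(4, 0.70), P(Y > 4) = P(X ≤ 1).
  k=0: C(4,0)·0.70^0·0.30^4 = 0.008100
  k=1: C(4,1)·0.70^1·0.30^3 = 0.075600
P(X ≤ 1) = 0.083700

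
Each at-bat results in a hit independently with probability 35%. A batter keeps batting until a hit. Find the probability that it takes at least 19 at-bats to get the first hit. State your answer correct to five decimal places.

0.00043

Y = number of at-bats to the first success; geometric, p = 0.35.
P(Y > 18) = P(first 18 all fail) = (1−p)^18 = 0.0004290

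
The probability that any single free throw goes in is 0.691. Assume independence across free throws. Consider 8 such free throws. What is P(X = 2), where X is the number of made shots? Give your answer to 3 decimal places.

0.012

X ~ Binomial(n=8, p=0.691).
P(X=2) = C(8,2) · p^2 · (1−p)^6
= 28 · 0.47748 · 0.00087046 = 0.01164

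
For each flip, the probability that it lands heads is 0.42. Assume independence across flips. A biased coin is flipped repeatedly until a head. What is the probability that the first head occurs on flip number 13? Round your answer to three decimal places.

Geometric (trials to first success), p = 0.42.
P(Y = 13) = (1−p)^12 · p = 0.0014492 · 0.42 = 0.00061

0.001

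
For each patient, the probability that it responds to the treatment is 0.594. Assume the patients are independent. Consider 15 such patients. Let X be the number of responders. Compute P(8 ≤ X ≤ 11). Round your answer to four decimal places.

0.6893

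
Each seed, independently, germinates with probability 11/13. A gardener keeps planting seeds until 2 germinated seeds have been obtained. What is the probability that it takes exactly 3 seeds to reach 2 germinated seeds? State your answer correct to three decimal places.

0.220

Y = trial on which the second success occurs; negative binomial, r=2, p=0.846154.
P(Y=3) = C(2,1) · p^2 · (1−p)^1
= 2 · 0.71598 · 0.15385 = 0.22030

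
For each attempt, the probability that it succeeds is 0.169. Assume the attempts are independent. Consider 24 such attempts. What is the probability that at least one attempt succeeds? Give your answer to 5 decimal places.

P(at least one) = 1 − P(none) = 1 − (1 − 0.169)^24
= 1 − 0.0117605 = 0.9882395

0.98824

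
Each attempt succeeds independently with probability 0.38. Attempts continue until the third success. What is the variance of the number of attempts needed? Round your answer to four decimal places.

12.8809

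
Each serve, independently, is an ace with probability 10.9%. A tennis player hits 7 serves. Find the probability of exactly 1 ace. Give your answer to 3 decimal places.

0.382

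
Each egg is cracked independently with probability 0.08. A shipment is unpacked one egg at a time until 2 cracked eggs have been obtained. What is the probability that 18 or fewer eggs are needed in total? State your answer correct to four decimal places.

0.4281

Finishing within 18 eggs ⇔ at least 2 successes in the first 18. With X ~ Binomial(18, 0.08), P(Y ≤ 18) = 1 − P(X ≤ 1).
  k=0: C(18,0)·0.08^0·0.92^18 = 0.222936
  k=1: C(18,1)·0.08^1·0.92^17 = 0.348944
1 − 0.571880 = 0.428120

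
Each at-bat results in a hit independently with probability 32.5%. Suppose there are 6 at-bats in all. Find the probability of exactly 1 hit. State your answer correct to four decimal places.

X ~ Binomial(n=6, p=0.325).
P(X=1) = C(6,1) · p^1 · (1−p)^5
= 6 · 0.325 · 0.14013 = 0.273246

0.2732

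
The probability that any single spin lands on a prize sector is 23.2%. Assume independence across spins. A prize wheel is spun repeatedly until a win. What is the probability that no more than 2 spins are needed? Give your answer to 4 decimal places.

0.4102

Y = number of spins to the first success; geometric, p = 0.232.
P(Y ≤ 2) = 1 − (1−p)^2 = 1 − 0.589824 = 0.410176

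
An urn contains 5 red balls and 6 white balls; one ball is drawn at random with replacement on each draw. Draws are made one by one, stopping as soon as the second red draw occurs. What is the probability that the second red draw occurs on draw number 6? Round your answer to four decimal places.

Y = trial on which the second success occurs; negative binomial, r=2, p=0.454545.
P(Y=6) = C(5,1) · p^2 · (1−p)^4
= 5 · 0.20661 · 0.088519 = 0.091445

0.0914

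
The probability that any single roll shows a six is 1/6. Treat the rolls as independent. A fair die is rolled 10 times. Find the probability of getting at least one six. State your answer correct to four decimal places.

0.8385

P(at least one) = 1 − P(none) = 1 − (1 − 0.166667)^10
= 1 − 0.161506 = 0.838494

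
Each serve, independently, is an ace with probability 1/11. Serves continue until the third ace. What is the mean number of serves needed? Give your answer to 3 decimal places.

33.000

Y = total serves until the third success; negative binomial with r=3, p=0.090909.
E[Y] = r / p = 3 / 0.090909 = 33.00000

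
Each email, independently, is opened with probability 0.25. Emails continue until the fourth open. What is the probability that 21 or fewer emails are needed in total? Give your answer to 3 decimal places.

Finishing within 21 emails ⇔ at least 4 successes in the first 21. With X ~ Binomial(21, 0.25), P(Y ≤ 21) = 1 − P(X ≤ 3).
  k=0: C(21,0)·0.25^0·0.75^21 = 0.00238
  k=1: C(21,1)·0.25^1·0.75^20 = 0.01665
  k=2: C(21,2)·0.25^2·0.75^19 = 0.05550
  k=3: C(21,3)·0.25^3·0.75^18 = 0.11716
1 − 0.19168 = 0.80832

0.808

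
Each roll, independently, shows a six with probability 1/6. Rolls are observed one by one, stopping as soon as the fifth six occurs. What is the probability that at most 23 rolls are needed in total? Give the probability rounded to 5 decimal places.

0.33498

Finishing within 23 rolls ⇔ at least 5 successes in the first 23. With X ~ Binomial(23, 0.166667), P(Y ≤ 23) = 1 − P(X ≤ 4).
  k=0: C(23,0)·0.166667^0·0.833333^23 = 0.0150949
  k=1: C(23,1)·0.166667^1·0.833333^22 = 0.0694367
  k=2: C(23,2)·0.166667^2·0.833333^21 = 0.1527608
  k=3: C(23,3)·0.166667^3·0.833333^20 = 0.2138651
  k=4: C(23,4)·0.166667^4·0.833333^19 = 0.2138651
1 − 0.6650226 = 0.3349774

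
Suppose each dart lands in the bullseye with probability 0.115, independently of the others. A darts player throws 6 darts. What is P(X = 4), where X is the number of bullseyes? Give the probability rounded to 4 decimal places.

0.0021

X ~ Binomial(n=6, p=0.115).
P(X=4) = C(6,4) · p^4 · (1−p)^2
= 15 · 0.0001749 · 0.78322 = 0.002055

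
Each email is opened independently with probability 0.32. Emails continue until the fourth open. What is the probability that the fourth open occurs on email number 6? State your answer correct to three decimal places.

Y = trial on which the fourth success occurs; negative binomial, r=4, p=0.32.
P(Y=6) = C(5,3) · p^4 · (1−p)^2
= 10 · 0.010486 · 0.4624 = 0.04849

0.048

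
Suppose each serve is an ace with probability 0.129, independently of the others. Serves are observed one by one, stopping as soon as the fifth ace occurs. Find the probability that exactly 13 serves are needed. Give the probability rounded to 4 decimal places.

0.0059

Y = trial on which the fifth success occurs; negative binomial, r=5, p=0.129.
P(Y=13) = C(12,4) · p^5 · (1−p)^8
= 495 · 3.5723e-05 · 0.33124 = 0.005857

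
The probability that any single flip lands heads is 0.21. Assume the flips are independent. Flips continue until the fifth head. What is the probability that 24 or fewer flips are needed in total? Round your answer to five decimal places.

0.58812

Finishing within 24 flips ⇔ at least 5 successes in the first 24. With X ~ Binomial(24, 0.21), P(Y ≤ 24) = 1 − P(X ≤ 4).
  k=0: C(24,0)·0.21^0·0.79^24 = 0.0034918
  k=1: C(24,1)·0.21^1·0.79^23 = 0.0222768
  k=2: C(24,2)·0.21^2·0.79^22 = 0.0680995
  k=3: C(24,3)·0.21^3·0.79^21 = 0.1327508
  k=4: C(24,4)·0.21^4·0.79^20 = 0.1852631
1 − 0.4118820 = 0.5881180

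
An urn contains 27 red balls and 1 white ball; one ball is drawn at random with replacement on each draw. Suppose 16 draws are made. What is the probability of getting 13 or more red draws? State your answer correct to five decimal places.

0.99790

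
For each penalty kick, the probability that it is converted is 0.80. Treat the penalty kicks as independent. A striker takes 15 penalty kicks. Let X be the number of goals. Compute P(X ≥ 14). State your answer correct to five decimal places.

0.16713

X ~ Binomial(15, 0.80); P(X ≥ 14) = Σ C(15,k) p^k (1−p)^(15−k) over k:
  k=14: C(15,14)·0.80^14·0.20^1 = 0.1319414
  k=15: C(15,15)·0.80^15·0.20^0 = 0.0351844
Total = 0.1671258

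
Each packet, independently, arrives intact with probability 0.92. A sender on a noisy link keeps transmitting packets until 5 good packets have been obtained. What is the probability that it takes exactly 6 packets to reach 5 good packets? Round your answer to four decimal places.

0.2636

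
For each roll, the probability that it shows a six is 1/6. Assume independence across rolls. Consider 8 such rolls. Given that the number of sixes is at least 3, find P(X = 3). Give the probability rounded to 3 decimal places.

X ~ Binomial(8, 0.166667). Want P(X=3 | X≥3) = P(X=3) / P(X≥3).
P(X=3) = C(8,3)·0.166667^3·0.833333^5 = 0.10419
P(X≥3) = 1 − 0.23257 − 0.37211 − 0.26048 = 0.13485
Ratio = 0.10419 / 0.13485 = 0.77266

0.773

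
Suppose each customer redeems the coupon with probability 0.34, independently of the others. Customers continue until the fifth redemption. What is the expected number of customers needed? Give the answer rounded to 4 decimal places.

Y = total customers until the fifth success; negative binomial with r=5, p=0.34.
E[Y] = r / p = 5 / 0.34 = 14.705882

14.7059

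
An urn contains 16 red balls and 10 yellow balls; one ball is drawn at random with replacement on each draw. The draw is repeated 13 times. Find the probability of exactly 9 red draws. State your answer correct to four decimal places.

X ~ Binomial(n=13, p=0.615385).
P(X=9) = C(13,9) · p^9 · (1−p)^4
= 715 · 0.012657 · 0.021883 = 0.198031

0.1980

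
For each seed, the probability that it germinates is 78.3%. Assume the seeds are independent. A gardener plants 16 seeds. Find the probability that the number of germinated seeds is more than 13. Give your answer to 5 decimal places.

0.29245

X ~ Binomial(16, 0.783); P(X ≥ 14) = Σ C(16,k) p^k (1−p)^(16−k) over k:
  k=14: C(16,14)·0.783^14·0.217^2 = 0.1839778
  k=15: C(16,15)·0.783^15·0.217^1 = 0.0885128
  k=16: C(16,16)·0.783^16·0.217^0 = 0.0199613
Total = 0.2924519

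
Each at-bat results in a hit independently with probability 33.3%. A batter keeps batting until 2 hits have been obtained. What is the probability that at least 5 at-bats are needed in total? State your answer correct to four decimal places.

Needing more than 4 at-bats ⇔ fewer than 2 successes in the first 4. With X ~ Binomial(4, 0.333), P(Y > 4) = P(X ≤ 1).
  k=0: C(4,0)·0.333^0·0.667^4 = 0.197926
  k=1: C(4,1)·0.333^1·0.667^3 = 0.395259
P(X ≤ 1) = 0.593185

0.5932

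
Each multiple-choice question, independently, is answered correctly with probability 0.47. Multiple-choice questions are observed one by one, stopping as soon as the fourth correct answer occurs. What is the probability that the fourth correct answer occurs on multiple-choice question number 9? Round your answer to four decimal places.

Y = trial on which the fourth success occurs; negative binomial, r=4, p=0.47.
P(Y=9) = C(8,3) · p^4 · (1−p)^5
= 56 · 0.048797 · 0.04182 = 0.114277

0.1143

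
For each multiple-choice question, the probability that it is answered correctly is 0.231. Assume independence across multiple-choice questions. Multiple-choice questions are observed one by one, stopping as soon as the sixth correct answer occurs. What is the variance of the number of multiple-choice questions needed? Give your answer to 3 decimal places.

86.468

Y = total multiple-choice questions until the sixth success; negative binomial with r=6, p=0.231.
Var(Y) = r(1−p)/p² = 6·0.769 / 0.231² = 86.46764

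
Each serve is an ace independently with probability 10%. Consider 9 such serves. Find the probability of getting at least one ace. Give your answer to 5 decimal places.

0.61258

P(at least one) = 1 − P(none) = 1 − (1 − 0.10)^9
= 1 − 0.3874205 = 0.6125795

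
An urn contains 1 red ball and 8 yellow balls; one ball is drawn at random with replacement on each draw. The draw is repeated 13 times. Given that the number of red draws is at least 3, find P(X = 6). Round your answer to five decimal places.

X ~ Binomial(13, 0.111111). Want P(X=6 | X≥3) = P(X=6) / P(X≥3).
P(X=6) = C(13,6)·0.111111^6·0.888889^7 = 0.0014158
P(X≥3) = 1 − 0.2162804 − 0.3514557 − 0.2635918 = 0.1686721
Ratio = 0.0014158 / 0.1686721 = 0.0083937

0.00839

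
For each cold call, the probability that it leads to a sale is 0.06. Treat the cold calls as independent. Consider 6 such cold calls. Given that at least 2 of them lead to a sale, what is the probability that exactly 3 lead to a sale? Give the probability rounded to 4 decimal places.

0.0781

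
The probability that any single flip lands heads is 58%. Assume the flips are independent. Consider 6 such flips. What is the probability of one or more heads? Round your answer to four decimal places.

P(at least one) = 1 − P(none) = 1 − (1 − 0.58)^6
= 1 − 0.005489 = 0.994511

0.9945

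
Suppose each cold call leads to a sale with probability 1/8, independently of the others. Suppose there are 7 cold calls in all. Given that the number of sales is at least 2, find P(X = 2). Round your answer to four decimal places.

X ~ Binomial(7, 0.125). Want P(X=2 | X≥2) = P(X=2) / P(X≥2).
P(X=2) = C(7,2)·0.125^2·0.875^5 = 0.168298
P(X≥2) = 1 − 0.392696 − 0.392696 = 0.214608
Ratio = 0.168298 / 0.214608 = 0.784212

0.7842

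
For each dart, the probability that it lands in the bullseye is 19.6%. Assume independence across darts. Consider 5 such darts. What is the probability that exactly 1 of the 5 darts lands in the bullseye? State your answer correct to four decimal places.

X ~ Binomial(n=5, p=0.196).
P(X=1) = C(5,1) · p^1 · (1−p)^4
= 5 · 0.196 · 0.41785 = 0.409497

0.4095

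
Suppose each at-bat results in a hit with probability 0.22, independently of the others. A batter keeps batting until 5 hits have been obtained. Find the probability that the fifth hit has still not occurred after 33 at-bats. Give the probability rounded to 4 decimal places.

0.1192

Needing more than 33 at-bats ⇔ fewer than 5 successes in the first 33. With X ~ Binomial(33, 0.22), P(Y > 33) = P(X ≤ 4).
  k=0: C(33,0)·0.22^0·0.78^33 = 0.000275
  k=1: C(33,1)·0.22^1·0.78^32 = 0.002558
  k=2: C(33,2)·0.22^2·0.78^31 = 0.011545
  k=3: C(33,3)·0.22^3·0.78^30 = 0.033650
  k=4: C(33,4)·0.22^4·0.78^29 = 0.071182
P(X ≤ 4) = 0.119210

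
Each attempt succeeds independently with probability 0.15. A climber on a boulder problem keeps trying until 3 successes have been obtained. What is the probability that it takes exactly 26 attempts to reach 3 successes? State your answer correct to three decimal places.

Y = trial on which the third success occurs; negative binomial, r=3, p=0.15.
P(Y=26) = C(25,2) · p^3 · (1−p)^23
= 300 · 0.003375 · 0.023803 = 0.02410

0.024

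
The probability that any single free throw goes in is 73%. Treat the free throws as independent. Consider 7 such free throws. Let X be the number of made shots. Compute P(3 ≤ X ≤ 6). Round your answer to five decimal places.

0.87138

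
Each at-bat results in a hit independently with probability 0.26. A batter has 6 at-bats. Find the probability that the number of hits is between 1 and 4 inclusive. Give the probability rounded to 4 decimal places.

0.8302

X ~ Binomial(6, 0.26); P(1 ≤ X ≤ 4) = Σ C(6,k) p^k (1−p)^(6−k) over k:
  k=1: C(6,1)·0.26^1·0.74^5 = 0.346165
  k=2: C(6,2)·0.26^2·0.74^4 = 0.304064
  k=3: C(6,3)·0.26^3·0.74^3 = 0.142444
  k=4: C(6,4)·0.26^4·0.74^2 = 0.037536
Total = 0.830209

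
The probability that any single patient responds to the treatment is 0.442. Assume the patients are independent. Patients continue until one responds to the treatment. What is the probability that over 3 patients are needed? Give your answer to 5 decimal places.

Y = number of patients to the first success; geometric, p = 0.442.
P(Y > 3) = P(first 3 all fail) = (1−p)^3 = 0.1737411

0.17374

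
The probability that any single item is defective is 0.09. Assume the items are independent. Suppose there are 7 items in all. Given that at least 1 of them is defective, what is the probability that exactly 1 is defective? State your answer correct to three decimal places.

0.740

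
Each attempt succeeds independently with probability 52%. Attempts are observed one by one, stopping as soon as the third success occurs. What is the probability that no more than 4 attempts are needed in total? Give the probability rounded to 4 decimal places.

Finishing within 4 attempts ⇔ at least 3 successes in the first 4. With X ~ Binomial(4, 0.52), P(Y ≤ 4) = 1 − P(X ≤ 2).
  k=0: C(4,0)·0.52^0·0.48^4 = 0.053084
  k=1: C(4,1)·0.52^1·0.48^3 = 0.230031
  k=2: C(4,2)·0.52^2·0.48^2 = 0.373801
1 − 0.656916 = 0.343084

0.3431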